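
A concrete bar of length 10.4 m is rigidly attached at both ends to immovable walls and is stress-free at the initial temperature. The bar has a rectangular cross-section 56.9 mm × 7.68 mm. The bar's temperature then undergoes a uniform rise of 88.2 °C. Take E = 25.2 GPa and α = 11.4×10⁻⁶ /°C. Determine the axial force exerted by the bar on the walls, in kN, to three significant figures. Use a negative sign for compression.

Free thermal expansion αLΔT = 11.4e-6 · 10400 · 88.2 = 10.46 mm.
The walls impose strain ε = −(10.46)/10400 = -1.0055e-03; σ = Eε = 25200 · -1.0055e-03 = -25.34 MPa.
Wall reaction R = σ·A = -25.34·437 = -11070 N = -11.07 kN.

-11.1 kN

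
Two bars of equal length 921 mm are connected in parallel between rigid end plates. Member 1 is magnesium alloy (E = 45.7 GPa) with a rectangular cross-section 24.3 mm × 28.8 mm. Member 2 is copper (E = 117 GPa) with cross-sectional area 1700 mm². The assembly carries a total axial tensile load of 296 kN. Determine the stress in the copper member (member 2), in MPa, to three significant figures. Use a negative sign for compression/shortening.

A_1 = 699.8 mm².
Equal strain + equilibrium ⇒ each member carries load in proportion to AE: A₁E₁ = 31980000 N, A₂E₂ = 198900000 N, ΣAE = 230900000 N.
σ₂ = P·E₂/ΣAE = 296000·117000/230900000 = 150 MPa.

150 MPa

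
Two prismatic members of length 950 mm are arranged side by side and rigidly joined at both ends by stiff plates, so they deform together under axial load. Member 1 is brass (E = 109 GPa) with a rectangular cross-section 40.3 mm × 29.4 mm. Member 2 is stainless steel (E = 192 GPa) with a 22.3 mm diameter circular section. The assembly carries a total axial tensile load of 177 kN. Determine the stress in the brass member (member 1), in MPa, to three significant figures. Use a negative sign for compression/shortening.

94.5 MPa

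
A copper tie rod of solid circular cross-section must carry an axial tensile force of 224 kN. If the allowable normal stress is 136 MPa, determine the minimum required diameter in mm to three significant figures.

Required area A ≥ P/σ_allow = 224000/136 = 1647 mm².
For a solid circular section, d ≥ √(4A/π) = 45.79 mm.

45.8 mm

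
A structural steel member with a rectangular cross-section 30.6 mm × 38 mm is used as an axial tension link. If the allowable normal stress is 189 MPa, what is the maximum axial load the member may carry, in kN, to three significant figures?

220 kN

A = 1163 mm².
P_max = σ_allow · A = 189 · 1163 = 219800 N = 219.8 kN.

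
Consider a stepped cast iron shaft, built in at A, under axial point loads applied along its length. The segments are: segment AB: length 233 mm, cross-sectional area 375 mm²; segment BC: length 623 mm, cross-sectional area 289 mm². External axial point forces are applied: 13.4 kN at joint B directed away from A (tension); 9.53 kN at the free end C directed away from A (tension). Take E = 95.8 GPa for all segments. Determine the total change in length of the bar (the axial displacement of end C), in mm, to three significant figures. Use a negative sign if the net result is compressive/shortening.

Internal axial forces (sectioning from the free end, tension +): N_BC = 9.53 kN, N_AB = 22.93 kN.
δ_AB = 22930·233/(375·95800) = 0.1487 mm
δ_BC = 9530·623/(289·95800) = 0.2144 mm
δ = Σδ_i = 0.3632 mm.

0.363 mm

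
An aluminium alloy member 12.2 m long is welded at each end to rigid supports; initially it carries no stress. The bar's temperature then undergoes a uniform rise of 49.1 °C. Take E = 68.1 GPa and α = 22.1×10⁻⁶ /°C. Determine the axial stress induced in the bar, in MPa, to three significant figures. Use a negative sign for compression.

-73.9 MPa

Free thermal expansion αLΔT = 22.1e-6 · 12200 · 49.1 = 13.24 mm.
The walls impose strain ε = −(13.24)/12200 = -1.0851e-03; σ = Eε = 68100 · -1.0851e-03 = -73.9 MPa.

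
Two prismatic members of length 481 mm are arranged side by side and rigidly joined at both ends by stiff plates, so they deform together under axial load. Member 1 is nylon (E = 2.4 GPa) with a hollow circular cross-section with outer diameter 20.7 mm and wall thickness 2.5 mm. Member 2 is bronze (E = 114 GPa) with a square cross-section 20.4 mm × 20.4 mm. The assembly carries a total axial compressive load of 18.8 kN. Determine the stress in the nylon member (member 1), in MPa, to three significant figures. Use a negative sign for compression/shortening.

A_1 = 142.9 mm².
A_2 = 416.2 mm².
Equal strain + equilibrium ⇒ each member carries load in proportion to AE: A₁E₁ = 343100 N, A₂E₂ = 47440000 N, ΣAE = 47790000 N.
σ₁ = P·E₁/ΣAE = -18800·2400/47790000 = -0.9442 MPa.

-0.944 MPa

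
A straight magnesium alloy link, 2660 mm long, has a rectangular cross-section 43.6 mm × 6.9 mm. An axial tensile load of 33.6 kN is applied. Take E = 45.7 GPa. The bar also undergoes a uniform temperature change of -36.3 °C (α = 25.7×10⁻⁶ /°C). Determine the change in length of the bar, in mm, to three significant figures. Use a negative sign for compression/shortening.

4.02 mm

A = 300.8 mm².
δ_mech = NL/(AE) = 33600·2660/(300.8·45700) = 6.501 mm.
δ_thermal = αLΔT = 25.7e-6·2660·-36.3 = -2.482 mm.
δ = δ_mech + δ_thermal = 4.019 mm.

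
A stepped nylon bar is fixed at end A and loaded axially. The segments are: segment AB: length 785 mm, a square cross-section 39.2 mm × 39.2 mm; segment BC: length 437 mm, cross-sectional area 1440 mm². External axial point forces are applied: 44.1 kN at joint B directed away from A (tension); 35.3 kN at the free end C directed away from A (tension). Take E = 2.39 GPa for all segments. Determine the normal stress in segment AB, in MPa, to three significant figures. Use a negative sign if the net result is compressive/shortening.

Internal axial forces (sectioning from the free end, tension +): N_BC = 35.3 kN, N_AB = 79.4 kN.
A_AB = 1537 mm².
σ_AB = N_AB/A_AB = 79400/1537 = 51.67 MPa.

51.7 MPa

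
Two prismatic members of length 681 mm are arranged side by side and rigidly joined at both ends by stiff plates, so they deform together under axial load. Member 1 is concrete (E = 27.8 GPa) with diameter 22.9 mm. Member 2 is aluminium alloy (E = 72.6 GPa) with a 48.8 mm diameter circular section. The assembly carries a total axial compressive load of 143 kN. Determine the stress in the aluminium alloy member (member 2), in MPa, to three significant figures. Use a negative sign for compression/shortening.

-70.5 MPa

A_1 = 411.9 mm².
A_2 = 1870 mm².
Equal strain + equilibrium ⇒ each member carries load in proportion to AE: A₁E₁ = 11450000 N, A₂E₂ = 135800000 N, ΣAE = 147200000 N.
σ₂ = P·E₂/ΣAE = -143000·72600/147200000 = -70.51 MPa.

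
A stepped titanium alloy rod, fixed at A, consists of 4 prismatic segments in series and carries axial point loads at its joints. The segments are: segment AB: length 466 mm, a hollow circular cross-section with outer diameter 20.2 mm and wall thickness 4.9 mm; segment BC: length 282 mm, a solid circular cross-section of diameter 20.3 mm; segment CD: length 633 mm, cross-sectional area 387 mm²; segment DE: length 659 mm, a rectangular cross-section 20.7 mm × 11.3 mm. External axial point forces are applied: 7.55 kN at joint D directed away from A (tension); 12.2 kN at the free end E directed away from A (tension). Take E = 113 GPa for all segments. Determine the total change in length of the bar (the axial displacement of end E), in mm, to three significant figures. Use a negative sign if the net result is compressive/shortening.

1.09 mm

Internal axial forces (sectioning from the free end, tension +): N_DE = 12.2 kN, N_CD = 19.75 kN, N_BC = 19.75 kN, N_AB = 19.75 kN.
A_AB = 235.5 mm².
A_BC = 323.7 mm².
A_DE = 233.9 mm².
δ_AB = 19750·466/(235.5·113000) = 0.3458 mm
δ_BC = 19750·282/(323.7·113000) = 0.1523 mm
δ_CD = 19750·633/(387·113000) = 0.2859 mm
δ_DE = 12200·659/(233.9·113000) = 0.3042 mm
δ = Σδ_i = 1.088 mm.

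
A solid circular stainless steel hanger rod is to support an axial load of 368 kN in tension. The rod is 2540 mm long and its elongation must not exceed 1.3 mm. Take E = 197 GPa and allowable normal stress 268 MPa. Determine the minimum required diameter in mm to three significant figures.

68.2 mm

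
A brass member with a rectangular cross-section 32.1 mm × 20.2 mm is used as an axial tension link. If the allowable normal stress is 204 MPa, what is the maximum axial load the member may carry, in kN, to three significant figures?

A = 648.4 mm².
P_max = σ_allow · A = 204 · 648.4 = 132300 N = 132.3 kN.

132 kN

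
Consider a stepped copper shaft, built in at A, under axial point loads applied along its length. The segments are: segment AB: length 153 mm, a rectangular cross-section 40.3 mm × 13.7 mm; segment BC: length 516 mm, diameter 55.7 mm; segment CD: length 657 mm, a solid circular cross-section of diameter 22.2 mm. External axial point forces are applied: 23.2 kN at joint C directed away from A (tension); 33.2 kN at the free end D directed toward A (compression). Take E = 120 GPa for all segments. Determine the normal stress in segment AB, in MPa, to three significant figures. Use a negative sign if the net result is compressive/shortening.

-18.1 MPa

Internal axial forces (sectioning from the free end, tension +): N_CD = -33.2 kN, N_BC = -10 kN, N_AB = -10 kN.
A_AB = 552.1 mm².
σ_AB = N_AB/A_AB = -10000/552.1 = -18.11 MPa.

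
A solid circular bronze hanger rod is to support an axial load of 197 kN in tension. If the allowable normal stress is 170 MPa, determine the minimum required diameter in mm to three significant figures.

Required area A ≥ P/σ_allow = 197000/170 = 1159 mm².
For a solid circular section, d ≥ √(4A/π) = 38.41 mm.

38.4 mm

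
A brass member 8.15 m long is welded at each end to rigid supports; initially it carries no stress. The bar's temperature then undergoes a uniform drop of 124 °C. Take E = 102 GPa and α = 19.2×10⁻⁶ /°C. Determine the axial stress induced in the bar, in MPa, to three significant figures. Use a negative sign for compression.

243 MPa

Free thermal expansion αLΔT = 19.2e-6 · 8150 · -124 = -19.4 mm.
The walls impose strain ε = −(-19.4)/8150 = 2.3808e-03; σ = Eε = 102000 · 2.3808e-03 = 242.8 MPa.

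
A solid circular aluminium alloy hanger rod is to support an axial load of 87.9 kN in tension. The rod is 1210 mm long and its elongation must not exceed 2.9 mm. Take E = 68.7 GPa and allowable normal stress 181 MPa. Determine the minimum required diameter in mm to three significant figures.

26.1 mm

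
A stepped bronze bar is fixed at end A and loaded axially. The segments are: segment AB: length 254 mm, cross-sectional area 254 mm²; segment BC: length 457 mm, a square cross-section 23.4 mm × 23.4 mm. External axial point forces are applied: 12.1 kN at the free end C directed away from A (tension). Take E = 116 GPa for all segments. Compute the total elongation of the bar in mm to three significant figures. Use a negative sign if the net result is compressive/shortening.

0.191 mm

Internal axial forces (sectioning from the free end, tension +): N_BC = 12.1 kN, N_AB = 12.1 kN.
A_BC = 547.6 mm².
δ_AB = 12100·254/(254·116000) = 0.1043 mm
δ_BC = 12100·457/(547.6·116000) = 0.08706 mm
δ = Σδ_i = 0.1914 mm.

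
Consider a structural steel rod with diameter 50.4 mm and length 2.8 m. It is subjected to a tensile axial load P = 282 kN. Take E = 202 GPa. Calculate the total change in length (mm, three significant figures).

1.96 mm

A = 1995 mm².
δ_mech = NL/(AE) = 282000·2800/(1995·202000) = 1.959 mm.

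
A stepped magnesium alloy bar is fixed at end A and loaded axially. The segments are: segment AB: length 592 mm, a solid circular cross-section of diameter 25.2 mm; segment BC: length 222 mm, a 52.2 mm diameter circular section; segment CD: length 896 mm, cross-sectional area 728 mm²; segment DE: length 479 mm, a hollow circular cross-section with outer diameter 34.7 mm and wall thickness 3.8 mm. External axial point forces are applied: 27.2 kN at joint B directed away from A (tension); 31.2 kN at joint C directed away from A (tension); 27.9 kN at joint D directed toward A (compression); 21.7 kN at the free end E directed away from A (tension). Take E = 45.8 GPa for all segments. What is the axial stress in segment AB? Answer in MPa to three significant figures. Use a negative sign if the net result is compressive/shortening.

105 MPa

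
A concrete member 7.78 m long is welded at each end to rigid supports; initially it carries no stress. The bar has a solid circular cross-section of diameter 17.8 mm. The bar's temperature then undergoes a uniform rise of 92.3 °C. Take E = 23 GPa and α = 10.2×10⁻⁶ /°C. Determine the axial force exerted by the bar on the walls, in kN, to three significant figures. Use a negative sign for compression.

Free thermal expansion αLΔT = 10.2e-6 · 7780 · 92.3 = 7.325 mm.
The walls impose strain ε = −(7.325)/7780 = -9.4146e-04; σ = Eε = 23000 · -9.4146e-04 = -21.65 MPa.
Wall reaction R = σ·A = -21.65·248.8 = -5388 N = -5.388 kN.

-5.39 kN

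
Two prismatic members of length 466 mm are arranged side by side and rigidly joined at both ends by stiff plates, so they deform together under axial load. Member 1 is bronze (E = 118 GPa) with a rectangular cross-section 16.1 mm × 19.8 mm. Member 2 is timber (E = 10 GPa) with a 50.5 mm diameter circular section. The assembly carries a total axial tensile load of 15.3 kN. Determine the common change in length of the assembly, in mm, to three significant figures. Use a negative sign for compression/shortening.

0.124 mm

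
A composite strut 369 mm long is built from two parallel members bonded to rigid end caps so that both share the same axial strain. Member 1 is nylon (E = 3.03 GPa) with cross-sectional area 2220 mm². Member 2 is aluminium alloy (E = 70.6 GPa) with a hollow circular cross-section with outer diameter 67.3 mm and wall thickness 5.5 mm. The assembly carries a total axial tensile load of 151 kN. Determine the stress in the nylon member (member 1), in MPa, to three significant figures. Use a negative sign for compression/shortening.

5.57 MPa

A_2 = 1068 mm².
Equal strain + equilibrium ⇒ each member carries load in proportion to AE: A₁E₁ = 6727000 N, A₂E₂ = 75390000 N, ΣAE = 82120000 N.
σ₁ = P·E₁/ΣAE = 151000·3030/82120000 = 5.572 MPa.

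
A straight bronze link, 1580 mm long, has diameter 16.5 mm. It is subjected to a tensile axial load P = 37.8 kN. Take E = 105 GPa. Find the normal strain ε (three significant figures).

0.00168

A = 213.8 mm².
σ = N/A = 176.8 MPa; ε = σ/E = 176.8/105000 = 1.684e-03.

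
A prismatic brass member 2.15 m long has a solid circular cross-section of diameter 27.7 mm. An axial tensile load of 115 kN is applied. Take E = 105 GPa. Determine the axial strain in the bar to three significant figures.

0.00182

A = 602.6 mm².
σ = N/A = 190.8 MPa; ε = σ/E = 190.8/105000 = 1.817e-03.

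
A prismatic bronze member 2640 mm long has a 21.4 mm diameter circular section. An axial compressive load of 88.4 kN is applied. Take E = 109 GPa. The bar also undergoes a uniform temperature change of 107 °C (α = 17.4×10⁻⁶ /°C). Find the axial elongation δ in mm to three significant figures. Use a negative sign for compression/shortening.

-1.04 mm

A = 359.7 mm².
δ_mech = NL/(AE) = -88400·2640/(359.7·109000) = -5.953 mm.
δ_thermal = αLΔT = 17.4e-6·2640·107 = 4.915 mm.
δ = δ_mech + δ_thermal = -1.038 mm.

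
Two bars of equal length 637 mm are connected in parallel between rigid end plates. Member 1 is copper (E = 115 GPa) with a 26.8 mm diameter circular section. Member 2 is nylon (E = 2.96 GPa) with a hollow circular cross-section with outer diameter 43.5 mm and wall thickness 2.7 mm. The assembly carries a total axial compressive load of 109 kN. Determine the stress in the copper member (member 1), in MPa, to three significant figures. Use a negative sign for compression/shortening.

-190 MPa

A_1 = 564.1 mm².
A_2 = 346.1 mm².
Equal strain + equilibrium ⇒ each member carries load in proportion to AE: A₁E₁ = 64870000 N, A₂E₂ = 1024000 N, ΣAE = 65900000 N.
σ₁ = P·E₁/ΣAE = -109000·115000/65900000 = -190.2 MPa.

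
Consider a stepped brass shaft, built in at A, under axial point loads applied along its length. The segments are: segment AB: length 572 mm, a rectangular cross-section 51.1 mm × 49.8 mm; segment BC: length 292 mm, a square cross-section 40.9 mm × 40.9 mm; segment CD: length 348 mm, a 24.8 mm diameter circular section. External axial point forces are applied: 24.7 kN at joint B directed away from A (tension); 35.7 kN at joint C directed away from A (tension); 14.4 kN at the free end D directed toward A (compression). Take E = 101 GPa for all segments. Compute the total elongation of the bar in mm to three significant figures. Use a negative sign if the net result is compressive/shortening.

0.0365 mm

Internal axial forces (sectioning from the free end, tension +): N_CD = -14.4 kN, N_BC = 21.3 kN, N_AB = 46 kN.
A_AB = 2545 mm².
A_BC = 1673 mm².
A_CD = 483.1 mm².
δ_AB = 46000·572/(2545·101000) = 0.1024 mm
δ_BC = 21300·292/(1673·101000) = 0.03681 mm
δ_CD = -14400·348/(483.1·101000) = -0.1027 mm
δ = Σδ_i = 0.03647 mm.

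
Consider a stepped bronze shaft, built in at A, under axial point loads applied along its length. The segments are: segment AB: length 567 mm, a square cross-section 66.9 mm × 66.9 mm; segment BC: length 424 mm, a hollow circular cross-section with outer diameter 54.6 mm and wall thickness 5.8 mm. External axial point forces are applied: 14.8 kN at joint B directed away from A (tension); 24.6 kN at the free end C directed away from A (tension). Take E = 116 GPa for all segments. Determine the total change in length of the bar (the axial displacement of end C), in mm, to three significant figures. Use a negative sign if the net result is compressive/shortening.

0.144 mm

Internal axial forces (sectioning from the free end, tension +): N_BC = 24.6 kN, N_AB = 39.4 kN.
A_AB = 4476 mm².
A_BC = 889.2 mm².
δ_AB = 39400·567/(4476·116000) = 0.04303 mm
δ_BC = 24600·424/(889.2·116000) = 0.1011 mm
δ = Σδ_i = 0.1442 mm.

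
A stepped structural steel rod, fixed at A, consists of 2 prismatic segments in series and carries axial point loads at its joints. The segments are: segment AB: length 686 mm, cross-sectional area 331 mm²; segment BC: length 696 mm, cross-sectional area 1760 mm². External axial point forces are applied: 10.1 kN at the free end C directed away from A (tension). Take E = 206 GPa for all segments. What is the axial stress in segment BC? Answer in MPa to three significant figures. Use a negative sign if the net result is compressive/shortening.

Internal axial forces (sectioning from the free end, tension +): N_BC = 10.1 kN, N_AB = 10.1 kN.
σ_BC = N_BC/A_BC = 10100/1760 = 5.739 MPa.

5.74 MPa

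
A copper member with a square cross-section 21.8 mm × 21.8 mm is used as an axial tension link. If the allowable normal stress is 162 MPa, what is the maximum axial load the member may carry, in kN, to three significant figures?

77.0 kN

A = 475.2 mm².
P_max = σ_allow · A = 162 · 475.2 = 76990 N = 76.99 kN.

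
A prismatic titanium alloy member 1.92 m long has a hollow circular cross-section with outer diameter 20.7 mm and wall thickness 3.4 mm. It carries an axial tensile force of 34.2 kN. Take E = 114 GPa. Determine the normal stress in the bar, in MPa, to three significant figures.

A = 184.8 mm².
σ = N/A = 34200/184.8 = 185.1 MPa.

185 MPa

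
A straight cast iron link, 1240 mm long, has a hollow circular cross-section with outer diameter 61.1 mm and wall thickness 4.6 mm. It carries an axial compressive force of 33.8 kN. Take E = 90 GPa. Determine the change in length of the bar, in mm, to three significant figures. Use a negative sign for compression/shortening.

A = 816.5 mm².
δ_mech = NL/(AE) = -33800·1240/(816.5·90000) = -0.5703 mm.

-0.570 mm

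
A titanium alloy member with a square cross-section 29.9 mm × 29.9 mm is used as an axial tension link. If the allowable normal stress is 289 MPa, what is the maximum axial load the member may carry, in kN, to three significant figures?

258 kN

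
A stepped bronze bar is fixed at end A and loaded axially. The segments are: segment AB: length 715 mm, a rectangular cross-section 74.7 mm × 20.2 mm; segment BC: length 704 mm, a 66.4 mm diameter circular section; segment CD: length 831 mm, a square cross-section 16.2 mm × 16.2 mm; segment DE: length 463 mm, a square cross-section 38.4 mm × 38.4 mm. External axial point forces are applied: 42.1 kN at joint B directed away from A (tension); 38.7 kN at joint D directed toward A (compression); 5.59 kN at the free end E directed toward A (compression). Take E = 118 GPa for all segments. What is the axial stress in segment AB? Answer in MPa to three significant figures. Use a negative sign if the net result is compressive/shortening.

-1.45 MPa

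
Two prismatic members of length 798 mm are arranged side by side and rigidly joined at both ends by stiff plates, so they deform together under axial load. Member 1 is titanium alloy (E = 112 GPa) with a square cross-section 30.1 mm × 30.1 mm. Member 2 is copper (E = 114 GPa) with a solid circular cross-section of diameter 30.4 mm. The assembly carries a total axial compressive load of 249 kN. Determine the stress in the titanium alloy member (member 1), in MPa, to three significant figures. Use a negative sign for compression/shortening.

-151 MPa

A_1 = 906 mm².
A_2 = 725.8 mm².
Equal strain + equilibrium ⇒ each member carries load in proportion to AE: A₁E₁ = 101500000 N, A₂E₂ = 82750000 N, ΣAE = 184200000 N.
σ₁ = P·E₁/ΣAE = -249000·112000/184200000 = -151.4 MPa.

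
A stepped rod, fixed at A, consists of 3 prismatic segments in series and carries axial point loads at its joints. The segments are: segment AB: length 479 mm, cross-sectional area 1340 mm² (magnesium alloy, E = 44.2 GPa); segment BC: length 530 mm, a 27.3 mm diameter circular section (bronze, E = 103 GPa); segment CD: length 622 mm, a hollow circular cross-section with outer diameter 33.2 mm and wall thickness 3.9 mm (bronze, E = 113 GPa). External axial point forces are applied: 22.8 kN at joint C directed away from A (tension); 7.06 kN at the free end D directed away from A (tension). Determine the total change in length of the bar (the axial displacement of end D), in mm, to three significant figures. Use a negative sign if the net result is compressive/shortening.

0.612 mm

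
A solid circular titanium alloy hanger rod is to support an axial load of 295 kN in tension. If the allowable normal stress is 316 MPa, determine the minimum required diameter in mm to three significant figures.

34.5 mm

Required area A ≥ P/σ_allow = 295000/316 = 933.5 mm².
For a solid circular section, d ≥ √(4A/π) = 34.48 mm.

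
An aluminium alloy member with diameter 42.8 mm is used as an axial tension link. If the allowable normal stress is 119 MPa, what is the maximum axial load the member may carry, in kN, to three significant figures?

A = 1439 mm².
P_max = σ_allow · A = 119 · 1439 = 171200 N = 171.2 kN.

171 kN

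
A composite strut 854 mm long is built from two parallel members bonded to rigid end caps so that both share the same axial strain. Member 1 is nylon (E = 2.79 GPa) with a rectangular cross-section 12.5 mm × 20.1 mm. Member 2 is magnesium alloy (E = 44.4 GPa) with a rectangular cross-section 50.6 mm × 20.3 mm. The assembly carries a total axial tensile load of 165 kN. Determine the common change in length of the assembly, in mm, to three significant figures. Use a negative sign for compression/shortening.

3.04 mm

A_1 = 251.3 mm².
A_2 = 1027 mm².
Equal strain + equilibrium ⇒ each member carries load in proportion to AE: A₁E₁ = 701000 N, A₂E₂ = 45610000 N, ΣAE = 46310000 N.
δ = PL/ΣAE = 165000·854/46310000 = 3.043 mm.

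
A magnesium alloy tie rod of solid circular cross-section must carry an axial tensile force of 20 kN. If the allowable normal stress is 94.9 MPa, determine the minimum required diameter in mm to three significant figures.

Required area A ≥ P/σ_allow = 20000/94.9 = 210.7 mm².
For a solid circular section, d ≥ √(4A/π) = 16.38 mm.

16.4 mm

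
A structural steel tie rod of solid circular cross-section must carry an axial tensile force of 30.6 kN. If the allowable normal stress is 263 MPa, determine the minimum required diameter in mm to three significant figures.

Required area A ≥ P/σ_allow = 30600/263 = 116.3 mm².
For a solid circular section, d ≥ √(4A/π) = 12.17 mm.

12.2 mm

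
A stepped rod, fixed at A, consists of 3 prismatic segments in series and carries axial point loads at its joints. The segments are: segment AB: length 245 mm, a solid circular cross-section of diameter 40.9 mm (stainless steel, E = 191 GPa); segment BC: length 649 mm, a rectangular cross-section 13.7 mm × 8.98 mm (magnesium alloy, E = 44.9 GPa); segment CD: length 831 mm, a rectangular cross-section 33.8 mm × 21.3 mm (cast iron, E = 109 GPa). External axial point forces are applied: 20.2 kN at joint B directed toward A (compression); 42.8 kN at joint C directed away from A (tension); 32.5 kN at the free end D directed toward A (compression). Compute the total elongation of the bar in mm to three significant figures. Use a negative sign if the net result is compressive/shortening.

Internal axial forces (sectioning from the free end, tension +): N_CD = -32.5 kN, N_BC = 10.3 kN, N_AB = -9.9 kN.
A_AB = 1314 mm².
A_BC = 123 mm².
A_CD = 719.9 mm².
δ_AB = -9900·245/(1314·191000) = -0.009666 mm
δ_BC = 10300·649/(123·44900) = 1.21 mm
δ_CD = -32500·831/(719.9·109000) = -0.3442 mm
δ = Σδ_i = 0.8563 mm.

0.856 mm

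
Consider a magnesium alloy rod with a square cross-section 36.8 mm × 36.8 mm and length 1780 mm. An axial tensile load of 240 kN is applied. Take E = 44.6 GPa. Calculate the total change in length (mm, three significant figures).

A = 1354 mm².
δ_mech = NL/(AE) = 240000·1780/(1354·44600) = 7.073 mm.

7.07 mm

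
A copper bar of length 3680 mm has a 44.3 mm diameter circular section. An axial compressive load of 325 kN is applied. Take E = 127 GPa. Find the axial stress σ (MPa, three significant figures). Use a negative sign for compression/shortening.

A = 1541 mm².
σ = N/A = -325000/1541 = -210.9 MPa.

-211 MPa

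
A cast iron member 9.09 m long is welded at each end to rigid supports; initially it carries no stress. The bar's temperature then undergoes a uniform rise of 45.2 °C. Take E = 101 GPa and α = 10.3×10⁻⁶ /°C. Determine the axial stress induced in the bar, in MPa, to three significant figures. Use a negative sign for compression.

Free thermal expansion αLΔT = 10.3e-6 · 9090 · 45.2 = 4.232 mm.
The walls impose strain ε = −(4.232)/9090 = -4.6556e-04; σ = Eε = 101000 · -4.6556e-04 = -47.02 MPa.

-47.0 MPa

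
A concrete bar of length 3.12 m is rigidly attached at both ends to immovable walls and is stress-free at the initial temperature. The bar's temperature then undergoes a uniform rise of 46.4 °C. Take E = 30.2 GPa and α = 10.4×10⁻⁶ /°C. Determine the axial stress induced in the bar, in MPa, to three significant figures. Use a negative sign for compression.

-14.6 MPa

Free thermal expansion αLΔT = 10.4e-6 · 3120 · 46.4 = 1.506 mm.
The walls impose strain ε = −(1.506)/3120 = -4.8256e-04; σ = Eε = 30200 · -4.8256e-04 = -14.57 MPa.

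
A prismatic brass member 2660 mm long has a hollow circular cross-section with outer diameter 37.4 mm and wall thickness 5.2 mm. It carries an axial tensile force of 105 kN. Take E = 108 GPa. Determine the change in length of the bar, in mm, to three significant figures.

A = 526 mm².
δ_mech = NL/(AE) = 105000·2660/(526·108000) = 4.916 mm.

4.92 mm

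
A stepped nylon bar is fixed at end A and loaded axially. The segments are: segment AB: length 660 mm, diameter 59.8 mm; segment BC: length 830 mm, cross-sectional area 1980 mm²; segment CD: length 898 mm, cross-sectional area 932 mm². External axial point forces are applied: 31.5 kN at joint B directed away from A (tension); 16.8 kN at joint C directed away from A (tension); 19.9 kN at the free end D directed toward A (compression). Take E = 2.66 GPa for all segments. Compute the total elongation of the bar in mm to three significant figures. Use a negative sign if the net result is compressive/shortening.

-5.19 mm

Internal axial forces (sectioning from the free end, tension +): N_CD = -19.9 kN, N_BC = -3.1 kN, N_AB = 28.4 kN.
A_AB = 2809 mm².
δ_AB = 28400·660/(2809·2660) = 2.509 mm
δ_BC = -3100·830/(1980·2660) = -0.4885 mm
δ_CD = -19900·898/(932·2660) = -7.208 mm
δ = Σδ_i = -5.188 mm.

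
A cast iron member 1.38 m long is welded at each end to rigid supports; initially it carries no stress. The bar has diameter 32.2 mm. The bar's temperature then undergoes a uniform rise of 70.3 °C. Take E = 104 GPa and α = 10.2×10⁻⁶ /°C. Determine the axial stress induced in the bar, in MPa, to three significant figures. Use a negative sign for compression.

-74.6 MPa

Free thermal expansion αLΔT = 10.2e-6 · 1380 · 70.3 = 0.9895 mm.
The walls impose strain ε = −(0.9895)/1380 = -7.1706e-04; σ = Eε = 104000 · -7.1706e-04 = -74.57 MPa.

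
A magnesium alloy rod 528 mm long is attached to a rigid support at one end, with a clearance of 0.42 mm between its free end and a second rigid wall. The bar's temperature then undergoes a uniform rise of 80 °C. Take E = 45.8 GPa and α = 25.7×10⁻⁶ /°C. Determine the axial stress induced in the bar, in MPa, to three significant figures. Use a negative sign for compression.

-57.7 MPa

Free thermal expansion αLΔT = 25.7e-6 · 528 · 80 = 1.086 mm.
The walls engage after the gap closes; constrained expansion = 1.086 − 0.42 = 0.6656 mm.
The walls impose strain ε = −(0.6656)/528 = -1.2605e-03; σ = Eε = 45800 · -1.2605e-03 = -57.73 MPa.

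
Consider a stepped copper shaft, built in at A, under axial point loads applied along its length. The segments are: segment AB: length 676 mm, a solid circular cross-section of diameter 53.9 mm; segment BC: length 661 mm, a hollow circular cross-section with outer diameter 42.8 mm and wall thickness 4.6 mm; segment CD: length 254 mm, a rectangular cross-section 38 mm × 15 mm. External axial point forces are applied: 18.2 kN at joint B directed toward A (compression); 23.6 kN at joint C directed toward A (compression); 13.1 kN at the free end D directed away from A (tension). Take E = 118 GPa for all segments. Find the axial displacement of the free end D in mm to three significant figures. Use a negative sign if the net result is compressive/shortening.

-0.129 mm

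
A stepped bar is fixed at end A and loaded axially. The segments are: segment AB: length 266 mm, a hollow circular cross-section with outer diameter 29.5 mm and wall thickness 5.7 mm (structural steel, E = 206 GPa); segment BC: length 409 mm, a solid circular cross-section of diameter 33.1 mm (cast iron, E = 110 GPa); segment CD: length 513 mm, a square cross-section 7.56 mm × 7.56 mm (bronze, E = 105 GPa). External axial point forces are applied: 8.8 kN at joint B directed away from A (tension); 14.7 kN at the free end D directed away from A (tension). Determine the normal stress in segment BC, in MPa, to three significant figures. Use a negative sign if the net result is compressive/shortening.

Internal axial forces (sectioning from the free end, tension +): N_CD = 14.7 kN, N_BC = 14.7 kN, N_AB = 23.5 kN.
A_BC = 860.5 mm².
σ_BC = N_BC/A_BC = 14700/860.5 = 17.08 MPa.

17.1 MPa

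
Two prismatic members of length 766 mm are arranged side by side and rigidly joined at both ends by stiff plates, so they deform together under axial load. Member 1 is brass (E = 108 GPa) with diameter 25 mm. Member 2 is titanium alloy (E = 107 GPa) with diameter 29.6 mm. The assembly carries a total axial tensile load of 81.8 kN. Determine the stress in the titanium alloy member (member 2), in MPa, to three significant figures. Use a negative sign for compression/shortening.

69.1 MPa

A_1 = 490.9 mm².
A_2 = 688.1 mm².
Equal strain + equilibrium ⇒ each member carries load in proportion to AE: A₁E₁ = 53010000 N, A₂E₂ = 73630000 N, ΣAE = 126600000 N.
σ₂ = P·E₂/ΣAE = 81800·107000/126600000 = 69.11 MPa.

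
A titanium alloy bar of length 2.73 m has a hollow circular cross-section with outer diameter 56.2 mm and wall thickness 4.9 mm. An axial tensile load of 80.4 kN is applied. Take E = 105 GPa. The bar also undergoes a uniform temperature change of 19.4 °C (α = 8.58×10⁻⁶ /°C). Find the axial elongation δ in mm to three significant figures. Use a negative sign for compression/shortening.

A = 789.7 mm².
δ_mech = NL/(AE) = 80400·2730/(789.7·105000) = 2.647 mm.
δ_thermal = αLΔT = 8.58e-6·2730·19.4 = 0.4544 mm.
δ = δ_mech + δ_thermal = 3.101 mm.

3.10 mm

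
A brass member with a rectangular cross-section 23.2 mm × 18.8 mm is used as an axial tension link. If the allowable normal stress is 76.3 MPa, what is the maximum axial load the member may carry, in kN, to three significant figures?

33.3 kN

A = 436.2 mm².
P_max = σ_allow · A = 76.3 · 436.2 = 33280 N = 33.28 kN.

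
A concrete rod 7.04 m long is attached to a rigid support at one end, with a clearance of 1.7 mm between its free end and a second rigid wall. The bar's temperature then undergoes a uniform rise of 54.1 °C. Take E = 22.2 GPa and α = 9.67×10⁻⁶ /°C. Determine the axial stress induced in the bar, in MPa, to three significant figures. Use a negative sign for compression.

Free thermal expansion αLΔT = 9.67e-6 · 7040 · 54.1 = 3.683 mm.
The walls engage after the gap closes; constrained expansion = 3.683 − 1.7 = 1.983 mm.
The walls impose strain ε = −(1.983)/7040 = -2.8167e-04; σ = Eε = 22200 · -2.8167e-04 = -6.253 MPa.

-6.25 MPa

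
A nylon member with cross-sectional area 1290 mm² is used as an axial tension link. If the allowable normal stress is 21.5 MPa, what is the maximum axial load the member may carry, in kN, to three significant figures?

P_max = σ_allow · A = 21.5 · 1290 = 27740 N = 27.73 kN.

27.7 kN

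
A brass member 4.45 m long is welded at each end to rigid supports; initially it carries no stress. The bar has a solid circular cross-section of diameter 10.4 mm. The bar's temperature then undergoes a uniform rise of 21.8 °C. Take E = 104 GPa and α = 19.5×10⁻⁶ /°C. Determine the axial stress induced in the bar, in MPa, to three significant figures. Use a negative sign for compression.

-44.2 MPa

Free thermal expansion αLΔT = 19.5e-6 · 4450 · 21.8 = 1.892 mm.
The walls impose strain ε = −(1.892)/4450 = -4.2510e-04; σ = Eε = 104000 · -4.2510e-04 = -44.21 MPa.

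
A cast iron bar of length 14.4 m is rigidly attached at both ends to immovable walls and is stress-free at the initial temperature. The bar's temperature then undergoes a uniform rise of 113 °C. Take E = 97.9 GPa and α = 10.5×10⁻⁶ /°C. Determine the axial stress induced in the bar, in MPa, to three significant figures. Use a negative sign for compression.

-116 MPa

Free thermal expansion αLΔT = 10.5e-6 · 14400 · 113 = 17.09 mm.
The walls impose strain ε = −(17.09)/14400 = -1.1865e-03; σ = Eε = 97900 · -1.1865e-03 = -116.2 MPa.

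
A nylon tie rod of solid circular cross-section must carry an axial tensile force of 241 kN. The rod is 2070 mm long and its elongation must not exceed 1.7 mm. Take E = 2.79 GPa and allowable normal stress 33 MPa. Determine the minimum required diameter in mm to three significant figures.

366 mm

Required area A ≥ P/σ_allow = 241000/33 = 7303 mm².
For a solid circular section, d ≥ √(4A/π) = 96.43 mm.
Elongation limit: A ≥ PL/(Eδ_allow) = 241000·2070/(2790·1.7) = 105200 mm² ⇒ d ≥ 366 mm.
The elongation limit governs.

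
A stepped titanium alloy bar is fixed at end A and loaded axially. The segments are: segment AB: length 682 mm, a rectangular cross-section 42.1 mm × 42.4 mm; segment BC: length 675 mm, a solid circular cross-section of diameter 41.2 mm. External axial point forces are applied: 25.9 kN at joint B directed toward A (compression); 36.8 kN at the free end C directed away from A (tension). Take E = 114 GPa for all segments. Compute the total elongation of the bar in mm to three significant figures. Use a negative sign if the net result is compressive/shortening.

0.200 mm

Internal axial forces (sectioning from the free end, tension +): N_BC = 36.8 kN, N_AB = 10.9 kN.
A_AB = 1785 mm².
A_BC = 1333 mm².
δ_AB = 10900·682/(1785·114000) = 0.03653 mm
δ_BC = 36800·675/(1333·114000) = 0.1634 mm
δ = Σδ_i = 0.2 mm.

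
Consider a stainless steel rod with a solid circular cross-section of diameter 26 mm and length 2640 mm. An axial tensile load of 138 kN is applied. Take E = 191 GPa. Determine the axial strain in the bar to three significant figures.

A = 530.9 mm².
σ = N/A = 259.9 MPa; ε = σ/E = 259.9/191000 = 1.361e-03.

0.00136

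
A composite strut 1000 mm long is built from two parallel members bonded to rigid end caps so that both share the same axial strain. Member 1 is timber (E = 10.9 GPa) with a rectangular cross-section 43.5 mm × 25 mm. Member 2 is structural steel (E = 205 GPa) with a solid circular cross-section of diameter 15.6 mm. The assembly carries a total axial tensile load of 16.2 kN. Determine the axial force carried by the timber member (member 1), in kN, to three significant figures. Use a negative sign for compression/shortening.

A_1 = 1088 mm².
A_2 = 191.1 mm².
Equal strain + equilibrium ⇒ each member carries load in proportion to AE: A₁E₁ = 11850000 N, A₂E₂ = 39180000 N, ΣAE = 51040000 N.
F₁ = P·A₁E₁/ΣAE = 16200·11850000/51040000 = 3763 N.

3.76 kN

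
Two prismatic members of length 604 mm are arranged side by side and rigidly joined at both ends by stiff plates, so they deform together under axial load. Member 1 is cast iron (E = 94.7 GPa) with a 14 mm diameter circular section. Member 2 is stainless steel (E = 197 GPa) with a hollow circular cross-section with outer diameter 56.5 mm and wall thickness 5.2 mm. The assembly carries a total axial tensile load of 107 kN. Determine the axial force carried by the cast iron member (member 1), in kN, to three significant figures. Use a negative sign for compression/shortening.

8.68 kN

A_1 = 153.9 mm².
A_2 = 838.1 mm².
Equal strain + equilibrium ⇒ each member carries load in proportion to AE: A₁E₁ = 14580000 N, A₂E₂ = 165100000 N, ΣAE = 179700000 N.
F₁ = P·A₁E₁/ΣAE = 107000·14580000/179700000 = 8681 N.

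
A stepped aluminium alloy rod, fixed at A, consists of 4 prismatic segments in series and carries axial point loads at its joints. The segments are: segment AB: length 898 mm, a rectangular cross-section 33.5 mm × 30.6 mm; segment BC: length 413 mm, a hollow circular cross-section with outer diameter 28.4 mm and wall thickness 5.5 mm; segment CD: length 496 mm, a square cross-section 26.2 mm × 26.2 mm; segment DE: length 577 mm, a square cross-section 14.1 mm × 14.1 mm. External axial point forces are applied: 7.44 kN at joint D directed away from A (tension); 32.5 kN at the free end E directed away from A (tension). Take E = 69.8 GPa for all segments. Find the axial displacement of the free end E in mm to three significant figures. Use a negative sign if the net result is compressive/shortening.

2.86 mm

Internal axial forces (sectioning from the free end, tension +): N_DE = 32.5 kN, N_CD = 39.94 kN, N_BC = 39.94 kN, N_AB = 39.94 kN.
A_AB = 1025 mm².
A_BC = 395.7 mm².
A_CD = 686.4 mm².
A_DE = 198.8 mm².
δ_AB = 39940·898/(1025·69800) = 0.5013 mm
δ_BC = 39940·413/(395.7·69800) = 0.5972 mm
δ_CD = 39940·496/(686.4·69800) = 0.4135 mm
δ_DE = 32500·577/(198.8·69800) = 1.351 mm
δ = Σδ_i = 2.863 mm.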